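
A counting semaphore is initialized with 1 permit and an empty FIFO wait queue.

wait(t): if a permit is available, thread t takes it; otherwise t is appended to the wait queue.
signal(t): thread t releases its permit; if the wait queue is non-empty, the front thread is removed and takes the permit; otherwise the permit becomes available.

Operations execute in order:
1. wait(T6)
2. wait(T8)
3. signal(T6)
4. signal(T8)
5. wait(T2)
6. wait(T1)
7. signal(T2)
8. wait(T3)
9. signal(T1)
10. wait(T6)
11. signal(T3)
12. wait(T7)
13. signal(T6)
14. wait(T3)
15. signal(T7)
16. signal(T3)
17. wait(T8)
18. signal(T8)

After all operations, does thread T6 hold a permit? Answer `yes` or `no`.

Step 1: wait(T6) -> count=0 queue=[] holders={T6}
Step 2: wait(T8) -> count=0 queue=[T8] holders={T6}
Step 3: signal(T6) -> count=0 queue=[] holders={T8}
Step 4: signal(T8) -> count=1 queue=[] holders={none}
Step 5: wait(T2) -> count=0 queue=[] holders={T2}
Step 6: wait(T1) -> count=0 queue=[T1] holders={T2}
Step 7: signal(T2) -> count=0 queue=[] holders={T1}
Step 8: wait(T3) -> count=0 queue=[T3] holders={T1}
Step 9: signal(T1) -> count=0 queue=[] holders={T3}
Step 10: wait(T6) -> count=0 queue=[T6] holders={T3}
Step 11: signal(T3) -> count=0 queue=[] holders={T6}
Step 12: wait(T7) -> count=0 queue=[T7] holders={T6}
Step 13: signal(T6) -> count=0 queue=[] holders={T7}
Step 14: wait(T3) -> count=0 queue=[T3] holders={T7}
Step 15: signal(T7) -> count=0 queue=[] holders={T3}
Step 16: signal(T3) -> count=1 queue=[] holders={none}
Step 17: wait(T8) -> count=0 queue=[] holders={T8}
Step 18: signal(T8) -> count=1 queue=[] holders={none}
Final holders: {none} -> T6 not in holders

Answer: no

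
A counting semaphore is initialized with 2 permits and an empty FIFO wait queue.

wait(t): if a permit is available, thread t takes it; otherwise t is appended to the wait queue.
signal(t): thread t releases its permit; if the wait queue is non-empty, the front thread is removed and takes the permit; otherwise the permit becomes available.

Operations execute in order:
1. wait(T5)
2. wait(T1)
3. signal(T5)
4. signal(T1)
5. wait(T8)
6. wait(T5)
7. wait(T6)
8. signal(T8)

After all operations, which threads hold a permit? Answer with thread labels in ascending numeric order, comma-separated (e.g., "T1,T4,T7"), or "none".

Answer: T5,T6

Derivation:
Step 1: wait(T5) -> count=1 queue=[] holders={T5}
Step 2: wait(T1) -> count=0 queue=[] holders={T1,T5}
Step 3: signal(T5) -> count=1 queue=[] holders={T1}
Step 4: signal(T1) -> count=2 queue=[] holders={none}
Step 5: wait(T8) -> count=1 queue=[] holders={T8}
Step 6: wait(T5) -> count=0 queue=[] holders={T5,T8}
Step 7: wait(T6) -> count=0 queue=[T6] holders={T5,T8}
Step 8: signal(T8) -> count=0 queue=[] holders={T5,T6}
Final holders: T5,T6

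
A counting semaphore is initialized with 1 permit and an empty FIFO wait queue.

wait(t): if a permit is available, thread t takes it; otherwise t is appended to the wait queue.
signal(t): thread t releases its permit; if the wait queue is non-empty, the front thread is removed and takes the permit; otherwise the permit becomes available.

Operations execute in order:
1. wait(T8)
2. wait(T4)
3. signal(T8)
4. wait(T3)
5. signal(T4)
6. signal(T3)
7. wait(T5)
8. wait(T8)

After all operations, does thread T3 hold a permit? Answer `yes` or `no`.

Answer: no

Derivation:
Step 1: wait(T8) -> count=0 queue=[] holders={T8}
Step 2: wait(T4) -> count=0 queue=[T4] holders={T8}
Step 3: signal(T8) -> count=0 queue=[] holders={T4}
Step 4: wait(T3) -> count=0 queue=[T3] holders={T4}
Step 5: signal(T4) -> count=0 queue=[] holders={T3}
Step 6: signal(T3) -> count=1 queue=[] holders={none}
Step 7: wait(T5) -> count=0 queue=[] holders={T5}
Step 8: wait(T8) -> count=0 queue=[T8] holders={T5}
Final holders: {T5} -> T3 not in holders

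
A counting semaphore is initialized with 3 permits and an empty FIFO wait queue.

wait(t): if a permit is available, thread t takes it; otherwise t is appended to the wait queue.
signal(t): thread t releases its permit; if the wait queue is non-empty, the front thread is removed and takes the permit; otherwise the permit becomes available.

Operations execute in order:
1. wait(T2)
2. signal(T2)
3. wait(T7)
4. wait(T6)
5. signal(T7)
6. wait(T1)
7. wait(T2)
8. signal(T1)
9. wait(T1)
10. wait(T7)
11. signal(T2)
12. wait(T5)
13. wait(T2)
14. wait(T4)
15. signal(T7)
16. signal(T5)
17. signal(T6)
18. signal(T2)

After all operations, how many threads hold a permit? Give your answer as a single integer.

Step 1: wait(T2) -> count=2 queue=[] holders={T2}
Step 2: signal(T2) -> count=3 queue=[] holders={none}
Step 3: wait(T7) -> count=2 queue=[] holders={T7}
Step 4: wait(T6) -> count=1 queue=[] holders={T6,T7}
Step 5: signal(T7) -> count=2 queue=[] holders={T6}
Step 6: wait(T1) -> count=1 queue=[] holders={T1,T6}
Step 7: wait(T2) -> count=0 queue=[] holders={T1,T2,T6}
Step 8: signal(T1) -> count=1 queue=[] holders={T2,T6}
Step 9: wait(T1) -> count=0 queue=[] holders={T1,T2,T6}
Step 10: wait(T7) -> count=0 queue=[T7] holders={T1,T2,T6}
Step 11: signal(T2) -> count=0 queue=[] holders={T1,T6,T7}
Step 12: wait(T5) -> count=0 queue=[T5] holders={T1,T6,T7}
Step 13: wait(T2) -> count=0 queue=[T5,T2] holders={T1,T6,T7}
Step 14: wait(T4) -> count=0 queue=[T5,T2,T4] holders={T1,T6,T7}
Step 15: signal(T7) -> count=0 queue=[T2,T4] holders={T1,T5,T6}
Step 16: signal(T5) -> count=0 queue=[T4] holders={T1,T2,T6}
Step 17: signal(T6) -> count=0 queue=[] holders={T1,T2,T4}
Step 18: signal(T2) -> count=1 queue=[] holders={T1,T4}
Final holders: {T1,T4} -> 2 thread(s)

Answer: 2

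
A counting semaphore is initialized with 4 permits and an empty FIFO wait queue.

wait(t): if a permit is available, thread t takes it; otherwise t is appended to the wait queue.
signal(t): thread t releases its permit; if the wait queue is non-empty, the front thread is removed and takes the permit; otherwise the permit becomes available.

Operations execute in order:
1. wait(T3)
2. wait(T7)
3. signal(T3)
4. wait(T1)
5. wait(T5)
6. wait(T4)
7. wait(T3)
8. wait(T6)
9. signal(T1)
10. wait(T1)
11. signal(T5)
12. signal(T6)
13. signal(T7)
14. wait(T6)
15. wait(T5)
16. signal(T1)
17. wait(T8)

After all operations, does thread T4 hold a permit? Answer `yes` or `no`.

Answer: yes

Derivation:
Step 1: wait(T3) -> count=3 queue=[] holders={T3}
Step 2: wait(T7) -> count=2 queue=[] holders={T3,T7}
Step 3: signal(T3) -> count=3 queue=[] holders={T7}
Step 4: wait(T1) -> count=2 queue=[] holders={T1,T7}
Step 5: wait(T5) -> count=1 queue=[] holders={T1,T5,T7}
Step 6: wait(T4) -> count=0 queue=[] holders={T1,T4,T5,T7}
Step 7: wait(T3) -> count=0 queue=[T3] holders={T1,T4,T5,T7}
Step 8: wait(T6) -> count=0 queue=[T3,T6] holders={T1,T4,T5,T7}
Step 9: signal(T1) -> count=0 queue=[T6] holders={T3,T4,T5,T7}
Step 10: wait(T1) -> count=0 queue=[T6,T1] holders={T3,T4,T5,T7}
Step 11: signal(T5) -> count=0 queue=[T1] holders={T3,T4,T6,T7}
Step 12: signal(T6) -> count=0 queue=[] holders={T1,T3,T4,T7}
Step 13: signal(T7) -> count=1 queue=[] holders={T1,T3,T4}
Step 14: wait(T6) -> count=0 queue=[] holders={T1,T3,T4,T6}
Step 15: wait(T5) -> count=0 queue=[T5] holders={T1,T3,T4,T6}
Step 16: signal(T1) -> count=0 queue=[] holders={T3,T4,T5,T6}
Step 17: wait(T8) -> count=0 queue=[T8] holders={T3,T4,T5,T6}
Final holders: {T3,T4,T5,T6} -> T4 in holders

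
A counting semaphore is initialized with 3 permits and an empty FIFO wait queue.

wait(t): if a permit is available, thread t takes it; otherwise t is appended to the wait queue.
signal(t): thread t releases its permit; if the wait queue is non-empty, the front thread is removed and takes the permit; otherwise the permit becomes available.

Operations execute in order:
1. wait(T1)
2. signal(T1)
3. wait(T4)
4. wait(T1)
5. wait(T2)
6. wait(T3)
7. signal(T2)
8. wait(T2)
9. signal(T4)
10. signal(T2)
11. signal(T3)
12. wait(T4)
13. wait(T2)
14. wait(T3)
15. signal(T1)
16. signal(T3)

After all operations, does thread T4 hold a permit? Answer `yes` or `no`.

Step 1: wait(T1) -> count=2 queue=[] holders={T1}
Step 2: signal(T1) -> count=3 queue=[] holders={none}
Step 3: wait(T4) -> count=2 queue=[] holders={T4}
Step 4: wait(T1) -> count=1 queue=[] holders={T1,T4}
Step 5: wait(T2) -> count=0 queue=[] holders={T1,T2,T4}
Step 6: wait(T3) -> count=0 queue=[T3] holders={T1,T2,T4}
Step 7: signal(T2) -> count=0 queue=[] holders={T1,T3,T4}
Step 8: wait(T2) -> count=0 queue=[T2] holders={T1,T3,T4}
Step 9: signal(T4) -> count=0 queue=[] holders={T1,T2,T3}
Step 10: signal(T2) -> count=1 queue=[] holders={T1,T3}
Step 11: signal(T3) -> count=2 queue=[] holders={T1}
Step 12: wait(T4) -> count=1 queue=[] holders={T1,T4}
Step 13: wait(T2) -> count=0 queue=[] holders={T1,T2,T4}
Step 14: wait(T3) -> count=0 queue=[T3] holders={T1,T2,T4}
Step 15: signal(T1) -> count=0 queue=[] holders={T2,T3,T4}
Step 16: signal(T3) -> count=1 queue=[] holders={T2,T4}
Final holders: {T2,T4} -> T4 in holders

Answer: yes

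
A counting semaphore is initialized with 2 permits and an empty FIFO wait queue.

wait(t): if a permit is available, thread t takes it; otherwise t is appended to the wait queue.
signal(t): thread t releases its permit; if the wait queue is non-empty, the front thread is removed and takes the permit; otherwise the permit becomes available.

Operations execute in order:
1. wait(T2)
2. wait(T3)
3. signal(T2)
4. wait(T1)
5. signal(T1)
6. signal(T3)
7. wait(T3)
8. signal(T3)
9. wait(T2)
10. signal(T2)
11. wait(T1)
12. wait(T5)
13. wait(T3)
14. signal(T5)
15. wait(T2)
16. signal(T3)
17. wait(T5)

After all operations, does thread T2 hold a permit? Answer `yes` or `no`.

Answer: yes

Derivation:
Step 1: wait(T2) -> count=1 queue=[] holders={T2}
Step 2: wait(T3) -> count=0 queue=[] holders={T2,T3}
Step 3: signal(T2) -> count=1 queue=[] holders={T3}
Step 4: wait(T1) -> count=0 queue=[] holders={T1,T3}
Step 5: signal(T1) -> count=1 queue=[] holders={T3}
Step 6: signal(T3) -> count=2 queue=[] holders={none}
Step 7: wait(T3) -> count=1 queue=[] holders={T3}
Step 8: signal(T3) -> count=2 queue=[] holders={none}
Step 9: wait(T2) -> count=1 queue=[] holders={T2}
Step 10: signal(T2) -> count=2 queue=[] holders={none}
Step 11: wait(T1) -> count=1 queue=[] holders={T1}
Step 12: wait(T5) -> count=0 queue=[] holders={T1,T5}
Step 13: wait(T3) -> count=0 queue=[T3] holders={T1,T5}
Step 14: signal(T5) -> count=0 queue=[] holders={T1,T3}
Step 15: wait(T2) -> count=0 queue=[T2] holders={T1,T3}
Step 16: signal(T3) -> count=0 queue=[] holders={T1,T2}
Step 17: wait(T5) -> count=0 queue=[T5] holders={T1,T2}
Final holders: {T1,T2} -> T2 in holders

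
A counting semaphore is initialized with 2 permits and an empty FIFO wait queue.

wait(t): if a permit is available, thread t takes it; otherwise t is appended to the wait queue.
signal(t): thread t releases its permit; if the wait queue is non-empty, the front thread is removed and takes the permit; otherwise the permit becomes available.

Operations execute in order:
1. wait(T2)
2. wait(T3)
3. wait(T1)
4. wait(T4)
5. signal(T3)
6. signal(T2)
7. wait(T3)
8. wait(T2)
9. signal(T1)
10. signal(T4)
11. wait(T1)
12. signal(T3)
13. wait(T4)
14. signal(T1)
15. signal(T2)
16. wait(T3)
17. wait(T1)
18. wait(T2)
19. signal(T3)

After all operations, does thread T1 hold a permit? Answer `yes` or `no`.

Step 1: wait(T2) -> count=1 queue=[] holders={T2}
Step 2: wait(T3) -> count=0 queue=[] holders={T2,T3}
Step 3: wait(T1) -> count=0 queue=[T1] holders={T2,T3}
Step 4: wait(T4) -> count=0 queue=[T1,T4] holders={T2,T3}
Step 5: signal(T3) -> count=0 queue=[T4] holders={T1,T2}
Step 6: signal(T2) -> count=0 queue=[] holders={T1,T4}
Step 7: wait(T3) -> count=0 queue=[T3] holders={T1,T4}
Step 8: wait(T2) -> count=0 queue=[T3,T2] holders={T1,T4}
Step 9: signal(T1) -> count=0 queue=[T2] holders={T3,T4}
Step 10: signal(T4) -> count=0 queue=[] holders={T2,T3}
Step 11: wait(T1) -> count=0 queue=[T1] holders={T2,T3}
Step 12: signal(T3) -> count=0 queue=[] holders={T1,T2}
Step 13: wait(T4) -> count=0 queue=[T4] holders={T1,T2}
Step 14: signal(T1) -> count=0 queue=[] holders={T2,T4}
Step 15: signal(T2) -> count=1 queue=[] holders={T4}
Step 16: wait(T3) -> count=0 queue=[] holders={T3,T4}
Step 17: wait(T1) -> count=0 queue=[T1] holders={T3,T4}
Step 18: wait(T2) -> count=0 queue=[T1,T2] holders={T3,T4}
Step 19: signal(T3) -> count=0 queue=[T2] holders={T1,T4}
Final holders: {T1,T4} -> T1 in holders

Answer: yes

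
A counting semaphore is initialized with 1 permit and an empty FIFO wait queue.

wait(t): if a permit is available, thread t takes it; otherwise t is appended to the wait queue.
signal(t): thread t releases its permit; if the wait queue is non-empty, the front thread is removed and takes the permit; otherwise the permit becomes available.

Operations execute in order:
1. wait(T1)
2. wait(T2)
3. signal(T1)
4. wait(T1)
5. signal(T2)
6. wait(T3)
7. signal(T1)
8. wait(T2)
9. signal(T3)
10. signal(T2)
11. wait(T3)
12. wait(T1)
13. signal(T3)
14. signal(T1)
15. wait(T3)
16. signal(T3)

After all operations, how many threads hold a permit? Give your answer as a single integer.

Answer: 0

Derivation:
Step 1: wait(T1) -> count=0 queue=[] holders={T1}
Step 2: wait(T2) -> count=0 queue=[T2] holders={T1}
Step 3: signal(T1) -> count=0 queue=[] holders={T2}
Step 4: wait(T1) -> count=0 queue=[T1] holders={T2}
Step 5: signal(T2) -> count=0 queue=[] holders={T1}
Step 6: wait(T3) -> count=0 queue=[T3] holders={T1}
Step 7: signal(T1) -> count=0 queue=[] holders={T3}
Step 8: wait(T2) -> count=0 queue=[T2] holders={T3}
Step 9: signal(T3) -> count=0 queue=[] holders={T2}
Step 10: signal(T2) -> count=1 queue=[] holders={none}
Step 11: wait(T3) -> count=0 queue=[] holders={T3}
Step 12: wait(T1) -> count=0 queue=[T1] holders={T3}
Step 13: signal(T3) -> count=0 queue=[] holders={T1}
Step 14: signal(T1) -> count=1 queue=[] holders={none}
Step 15: wait(T3) -> count=0 queue=[] holders={T3}
Step 16: signal(T3) -> count=1 queue=[] holders={none}
Final holders: {none} -> 0 thread(s)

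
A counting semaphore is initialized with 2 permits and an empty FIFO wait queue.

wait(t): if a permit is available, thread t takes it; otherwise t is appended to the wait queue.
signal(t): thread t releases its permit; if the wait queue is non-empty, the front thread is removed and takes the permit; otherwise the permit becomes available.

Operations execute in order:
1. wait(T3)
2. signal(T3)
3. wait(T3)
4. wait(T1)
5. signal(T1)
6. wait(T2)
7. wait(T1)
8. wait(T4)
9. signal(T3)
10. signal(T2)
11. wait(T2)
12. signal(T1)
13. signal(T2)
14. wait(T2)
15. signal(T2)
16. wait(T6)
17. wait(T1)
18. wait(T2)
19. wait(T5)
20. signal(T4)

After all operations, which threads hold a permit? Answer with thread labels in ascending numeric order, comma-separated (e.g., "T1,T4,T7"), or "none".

Answer: T1,T6

Derivation:
Step 1: wait(T3) -> count=1 queue=[] holders={T3}
Step 2: signal(T3) -> count=2 queue=[] holders={none}
Step 3: wait(T3) -> count=1 queue=[] holders={T3}
Step 4: wait(T1) -> count=0 queue=[] holders={T1,T3}
Step 5: signal(T1) -> count=1 queue=[] holders={T3}
Step 6: wait(T2) -> count=0 queue=[] holders={T2,T3}
Step 7: wait(T1) -> count=0 queue=[T1] holders={T2,T3}
Step 8: wait(T4) -> count=0 queue=[T1,T4] holders={T2,T3}
Step 9: signal(T3) -> count=0 queue=[T4] holders={T1,T2}
Step 10: signal(T2) -> count=0 queue=[] holders={T1,T4}
Step 11: wait(T2) -> count=0 queue=[T2] holders={T1,T4}
Step 12: signal(T1) -> count=0 queue=[] holders={T2,T4}
Step 13: signal(T2) -> count=1 queue=[] holders={T4}
Step 14: wait(T2) -> count=0 queue=[] holders={T2,T4}
Step 15: signal(T2) -> count=1 queue=[] holders={T4}
Step 16: wait(T6) -> count=0 queue=[] holders={T4,T6}
Step 17: wait(T1) -> count=0 queue=[T1] holders={T4,T6}
Step 18: wait(T2) -> count=0 queue=[T1,T2] holders={T4,T6}
Step 19: wait(T5) -> count=0 queue=[T1,T2,T5] holders={T4,T6}
Step 20: signal(T4) -> count=0 queue=[T2,T5] holders={T1,T6}
Final holders: T1,T6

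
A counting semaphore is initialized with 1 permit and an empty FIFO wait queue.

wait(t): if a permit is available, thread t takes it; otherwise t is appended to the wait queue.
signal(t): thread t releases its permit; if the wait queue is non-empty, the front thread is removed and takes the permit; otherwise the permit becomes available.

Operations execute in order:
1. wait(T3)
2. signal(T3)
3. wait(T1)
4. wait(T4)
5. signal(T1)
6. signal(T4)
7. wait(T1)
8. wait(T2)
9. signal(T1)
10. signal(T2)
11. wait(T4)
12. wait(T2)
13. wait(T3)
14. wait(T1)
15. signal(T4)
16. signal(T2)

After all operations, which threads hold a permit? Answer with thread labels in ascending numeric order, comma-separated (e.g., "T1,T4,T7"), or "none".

Answer: T3

Derivation:
Step 1: wait(T3) -> count=0 queue=[] holders={T3}
Step 2: signal(T3) -> count=1 queue=[] holders={none}
Step 3: wait(T1) -> count=0 queue=[] holders={T1}
Step 4: wait(T4) -> count=0 queue=[T4] holders={T1}
Step 5: signal(T1) -> count=0 queue=[] holders={T4}
Step 6: signal(T4) -> count=1 queue=[] holders={none}
Step 7: wait(T1) -> count=0 queue=[] holders={T1}
Step 8: wait(T2) -> count=0 queue=[T2] holders={T1}
Step 9: signal(T1) -> count=0 queue=[] holders={T2}
Step 10: signal(T2) -> count=1 queue=[] holders={none}
Step 11: wait(T4) -> count=0 queue=[] holders={T4}
Step 12: wait(T2) -> count=0 queue=[T2] holders={T4}
Step 13: wait(T3) -> count=0 queue=[T2,T3] holders={T4}
Step 14: wait(T1) -> count=0 queue=[T2,T3,T1] holders={T4}
Step 15: signal(T4) -> count=0 queue=[T3,T1] holders={T2}
Step 16: signal(T2) -> count=0 queue=[T1] holders={T3}
Final holders: T3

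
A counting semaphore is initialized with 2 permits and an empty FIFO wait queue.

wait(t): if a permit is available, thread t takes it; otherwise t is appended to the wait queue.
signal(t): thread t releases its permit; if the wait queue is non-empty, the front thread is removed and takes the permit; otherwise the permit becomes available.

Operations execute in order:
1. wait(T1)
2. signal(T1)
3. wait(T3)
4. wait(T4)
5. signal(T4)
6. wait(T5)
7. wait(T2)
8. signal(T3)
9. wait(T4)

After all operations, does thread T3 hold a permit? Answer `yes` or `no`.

Answer: no

Derivation:
Step 1: wait(T1) -> count=1 queue=[] holders={T1}
Step 2: signal(T1) -> count=2 queue=[] holders={none}
Step 3: wait(T3) -> count=1 queue=[] holders={T3}
Step 4: wait(T4) -> count=0 queue=[] holders={T3,T4}
Step 5: signal(T4) -> count=1 queue=[] holders={T3}
Step 6: wait(T5) -> count=0 queue=[] holders={T3,T5}
Step 7: wait(T2) -> count=0 queue=[T2] holders={T3,T5}
Step 8: signal(T3) -> count=0 queue=[] holders={T2,T5}
Step 9: wait(T4) -> count=0 queue=[T4] holders={T2,T5}
Final holders: {T2,T5} -> T3 not in holders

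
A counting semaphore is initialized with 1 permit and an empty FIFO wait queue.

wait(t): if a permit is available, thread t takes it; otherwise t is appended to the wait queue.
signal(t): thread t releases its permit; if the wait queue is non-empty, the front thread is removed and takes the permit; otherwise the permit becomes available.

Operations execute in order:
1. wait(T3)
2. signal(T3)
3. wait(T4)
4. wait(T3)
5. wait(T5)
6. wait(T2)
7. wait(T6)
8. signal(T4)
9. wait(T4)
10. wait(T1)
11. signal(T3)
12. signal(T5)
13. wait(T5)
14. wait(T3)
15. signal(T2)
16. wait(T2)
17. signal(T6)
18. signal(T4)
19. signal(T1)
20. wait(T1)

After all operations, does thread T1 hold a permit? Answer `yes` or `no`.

Step 1: wait(T3) -> count=0 queue=[] holders={T3}
Step 2: signal(T3) -> count=1 queue=[] holders={none}
Step 3: wait(T4) -> count=0 queue=[] holders={T4}
Step 4: wait(T3) -> count=0 queue=[T3] holders={T4}
Step 5: wait(T5) -> count=0 queue=[T3,T5] holders={T4}
Step 6: wait(T2) -> count=0 queue=[T3,T5,T2] holders={T4}
Step 7: wait(T6) -> count=0 queue=[T3,T5,T2,T6] holders={T4}
Step 8: signal(T4) -> count=0 queue=[T5,T2,T6] holders={T3}
Step 9: wait(T4) -> count=0 queue=[T5,T2,T6,T4] holders={T3}
Step 10: wait(T1) -> count=0 queue=[T5,T2,T6,T4,T1] holders={T3}
Step 11: signal(T3) -> count=0 queue=[T2,T6,T4,T1] holders={T5}
Step 12: signal(T5) -> count=0 queue=[T6,T4,T1] holders={T2}
Step 13: wait(T5) -> count=0 queue=[T6,T4,T1,T5] holders={T2}
Step 14: wait(T3) -> count=0 queue=[T6,T4,T1,T5,T3] holders={T2}
Step 15: signal(T2) -> count=0 queue=[T4,T1,T5,T3] holders={T6}
Step 16: wait(T2) -> count=0 queue=[T4,T1,T5,T3,T2] holders={T6}
Step 17: signal(T6) -> count=0 queue=[T1,T5,T3,T2] holders={T4}
Step 18: signal(T4) -> count=0 queue=[T5,T3,T2] holders={T1}
Step 19: signal(T1) -> count=0 queue=[T3,T2] holders={T5}
Step 20: wait(T1) -> count=0 queue=[T3,T2,T1] holders={T5}
Final holders: {T5} -> T1 not in holders

Answer: no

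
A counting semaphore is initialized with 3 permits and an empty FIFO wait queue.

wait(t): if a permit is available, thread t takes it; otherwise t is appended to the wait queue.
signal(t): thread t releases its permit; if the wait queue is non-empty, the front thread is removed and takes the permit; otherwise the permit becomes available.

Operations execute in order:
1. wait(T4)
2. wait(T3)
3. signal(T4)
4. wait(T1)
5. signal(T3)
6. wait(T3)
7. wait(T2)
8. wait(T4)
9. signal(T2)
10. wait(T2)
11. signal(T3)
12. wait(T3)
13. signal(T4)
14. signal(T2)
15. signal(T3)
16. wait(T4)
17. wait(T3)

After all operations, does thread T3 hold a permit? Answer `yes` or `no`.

Step 1: wait(T4) -> count=2 queue=[] holders={T4}
Step 2: wait(T3) -> count=1 queue=[] holders={T3,T4}
Step 3: signal(T4) -> count=2 queue=[] holders={T3}
Step 4: wait(T1) -> count=1 queue=[] holders={T1,T3}
Step 5: signal(T3) -> count=2 queue=[] holders={T1}
Step 6: wait(T3) -> count=1 queue=[] holders={T1,T3}
Step 7: wait(T2) -> count=0 queue=[] holders={T1,T2,T3}
Step 8: wait(T4) -> count=0 queue=[T4] holders={T1,T2,T3}
Step 9: signal(T2) -> count=0 queue=[] holders={T1,T3,T4}
Step 10: wait(T2) -> count=0 queue=[T2] holders={T1,T3,T4}
Step 11: signal(T3) -> count=0 queue=[] holders={T1,T2,T4}
Step 12: wait(T3) -> count=0 queue=[T3] holders={T1,T2,T4}
Step 13: signal(T4) -> count=0 queue=[] holders={T1,T2,T3}
Step 14: signal(T2) -> count=1 queue=[] holders={T1,T3}
Step 15: signal(T3) -> count=2 queue=[] holders={T1}
Step 16: wait(T4) -> count=1 queue=[] holders={T1,T4}
Step 17: wait(T3) -> count=0 queue=[] holders={T1,T3,T4}
Final holders: {T1,T3,T4} -> T3 in holders

Answer: yes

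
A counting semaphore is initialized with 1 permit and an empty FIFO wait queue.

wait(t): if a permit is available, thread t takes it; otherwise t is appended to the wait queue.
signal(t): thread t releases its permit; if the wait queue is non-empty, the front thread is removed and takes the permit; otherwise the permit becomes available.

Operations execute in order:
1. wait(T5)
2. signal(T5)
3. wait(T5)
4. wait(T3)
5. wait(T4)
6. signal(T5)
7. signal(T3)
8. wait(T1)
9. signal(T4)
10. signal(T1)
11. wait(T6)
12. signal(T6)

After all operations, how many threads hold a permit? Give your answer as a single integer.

Step 1: wait(T5) -> count=0 queue=[] holders={T5}
Step 2: signal(T5) -> count=1 queue=[] holders={none}
Step 3: wait(T5) -> count=0 queue=[] holders={T5}
Step 4: wait(T3) -> count=0 queue=[T3] holders={T5}
Step 5: wait(T4) -> count=0 queue=[T3,T4] holders={T5}
Step 6: signal(T5) -> count=0 queue=[T4] holders={T3}
Step 7: signal(T3) -> count=0 queue=[] holders={T4}
Step 8: wait(T1) -> count=0 queue=[T1] holders={T4}
Step 9: signal(T4) -> count=0 queue=[] holders={T1}
Step 10: signal(T1) -> count=1 queue=[] holders={none}
Step 11: wait(T6) -> count=0 queue=[] holders={T6}
Step 12: signal(T6) -> count=1 queue=[] holders={none}
Final holders: {none} -> 0 thread(s)

Answer: 0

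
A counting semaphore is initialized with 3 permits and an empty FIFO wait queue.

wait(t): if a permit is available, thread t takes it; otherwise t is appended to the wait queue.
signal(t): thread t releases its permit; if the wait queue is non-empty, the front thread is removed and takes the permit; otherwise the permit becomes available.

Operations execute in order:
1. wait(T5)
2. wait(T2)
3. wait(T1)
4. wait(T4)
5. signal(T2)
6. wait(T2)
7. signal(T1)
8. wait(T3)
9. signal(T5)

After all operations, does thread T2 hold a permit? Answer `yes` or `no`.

Step 1: wait(T5) -> count=2 queue=[] holders={T5}
Step 2: wait(T2) -> count=1 queue=[] holders={T2,T5}
Step 3: wait(T1) -> count=0 queue=[] holders={T1,T2,T5}
Step 4: wait(T4) -> count=0 queue=[T4] holders={T1,T2,T5}
Step 5: signal(T2) -> count=0 queue=[] holders={T1,T4,T5}
Step 6: wait(T2) -> count=0 queue=[T2] holders={T1,T4,T5}
Step 7: signal(T1) -> count=0 queue=[] holders={T2,T4,T5}
Step 8: wait(T3) -> count=0 queue=[T3] holders={T2,T4,T5}
Step 9: signal(T5) -> count=0 queue=[] holders={T2,T3,T4}
Final holders: {T2,T3,T4} -> T2 in holders

Answer: yes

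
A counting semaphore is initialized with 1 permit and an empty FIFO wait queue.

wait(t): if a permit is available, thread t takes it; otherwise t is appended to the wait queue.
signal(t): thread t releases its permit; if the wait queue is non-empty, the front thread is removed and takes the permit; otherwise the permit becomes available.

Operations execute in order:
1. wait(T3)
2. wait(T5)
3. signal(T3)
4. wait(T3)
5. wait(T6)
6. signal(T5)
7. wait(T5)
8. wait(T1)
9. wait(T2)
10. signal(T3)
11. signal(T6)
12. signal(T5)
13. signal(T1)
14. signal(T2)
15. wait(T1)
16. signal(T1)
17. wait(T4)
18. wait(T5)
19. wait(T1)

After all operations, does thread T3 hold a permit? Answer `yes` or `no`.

Answer: no

Derivation:
Step 1: wait(T3) -> count=0 queue=[] holders={T3}
Step 2: wait(T5) -> count=0 queue=[T5] holders={T3}
Step 3: signal(T3) -> count=0 queue=[] holders={T5}
Step 4: wait(T3) -> count=0 queue=[T3] holders={T5}
Step 5: wait(T6) -> count=0 queue=[T3,T6] holders={T5}
Step 6: signal(T5) -> count=0 queue=[T6] holders={T3}
Step 7: wait(T5) -> count=0 queue=[T6,T5] holders={T3}
Step 8: wait(T1) -> count=0 queue=[T6,T5,T1] holders={T3}
Step 9: wait(T2) -> count=0 queue=[T6,T5,T1,T2] holders={T3}
Step 10: signal(T3) -> count=0 queue=[T5,T1,T2] holders={T6}
Step 11: signal(T6) -> count=0 queue=[T1,T2] holders={T5}
Step 12: signal(T5) -> count=0 queue=[T2] holders={T1}
Step 13: signal(T1) -> count=0 queue=[] holders={T2}
Step 14: signal(T2) -> count=1 queue=[] holders={none}
Step 15: wait(T1) -> count=0 queue=[] holders={T1}
Step 16: signal(T1) -> count=1 queue=[] holders={none}
Step 17: wait(T4) -> count=0 queue=[] holders={T4}
Step 18: wait(T5) -> count=0 queue=[T5] holders={T4}
Step 19: wait(T1) -> count=0 queue=[T5,T1] holders={T4}
Final holders: {T4} -> T3 not in holders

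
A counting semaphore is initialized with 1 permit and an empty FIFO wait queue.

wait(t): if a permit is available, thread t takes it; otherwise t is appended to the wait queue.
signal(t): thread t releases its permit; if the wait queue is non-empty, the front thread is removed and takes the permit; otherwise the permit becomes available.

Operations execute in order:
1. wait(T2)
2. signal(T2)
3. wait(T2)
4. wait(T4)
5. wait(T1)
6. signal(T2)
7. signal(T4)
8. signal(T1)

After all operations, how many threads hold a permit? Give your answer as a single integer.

Step 1: wait(T2) -> count=0 queue=[] holders={T2}
Step 2: signal(T2) -> count=1 queue=[] holders={none}
Step 3: wait(T2) -> count=0 queue=[] holders={T2}
Step 4: wait(T4) -> count=0 queue=[T4] holders={T2}
Step 5: wait(T1) -> count=0 queue=[T4,T1] holders={T2}
Step 6: signal(T2) -> count=0 queue=[T1] holders={T4}
Step 7: signal(T4) -> count=0 queue=[] holders={T1}
Step 8: signal(T1) -> count=1 queue=[] holders={none}
Final holders: {none} -> 0 thread(s)

Answer: 0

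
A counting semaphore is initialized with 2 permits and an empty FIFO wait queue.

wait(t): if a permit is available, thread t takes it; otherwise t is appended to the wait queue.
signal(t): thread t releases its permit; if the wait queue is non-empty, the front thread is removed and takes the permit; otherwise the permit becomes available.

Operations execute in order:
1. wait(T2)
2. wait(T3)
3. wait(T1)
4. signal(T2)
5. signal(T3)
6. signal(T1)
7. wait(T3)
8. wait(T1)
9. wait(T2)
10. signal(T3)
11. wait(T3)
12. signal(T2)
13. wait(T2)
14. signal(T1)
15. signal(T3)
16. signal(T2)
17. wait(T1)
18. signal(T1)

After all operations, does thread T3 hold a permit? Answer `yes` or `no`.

Step 1: wait(T2) -> count=1 queue=[] holders={T2}
Step 2: wait(T3) -> count=0 queue=[] holders={T2,T3}
Step 3: wait(T1) -> count=0 queue=[T1] holders={T2,T3}
Step 4: signal(T2) -> count=0 queue=[] holders={T1,T3}
Step 5: signal(T3) -> count=1 queue=[] holders={T1}
Step 6: signal(T1) -> count=2 queue=[] holders={none}
Step 7: wait(T3) -> count=1 queue=[] holders={T3}
Step 8: wait(T1) -> count=0 queue=[] holders={T1,T3}
Step 9: wait(T2) -> count=0 queue=[T2] holders={T1,T3}
Step 10: signal(T3) -> count=0 queue=[] holders={T1,T2}
Step 11: wait(T3) -> count=0 queue=[T3] holders={T1,T2}
Step 12: signal(T2) -> count=0 queue=[] holders={T1,T3}
Step 13: wait(T2) -> count=0 queue=[T2] holders={T1,T3}
Step 14: signal(T1) -> count=0 queue=[] holders={T2,T3}
Step 15: signal(T3) -> count=1 queue=[] holders={T2}
Step 16: signal(T2) -> count=2 queue=[] holders={none}
Step 17: wait(T1) -> count=1 queue=[] holders={T1}
Step 18: signal(T1) -> count=2 queue=[] holders={none}
Final holders: {none} -> T3 not in holders

Answer: no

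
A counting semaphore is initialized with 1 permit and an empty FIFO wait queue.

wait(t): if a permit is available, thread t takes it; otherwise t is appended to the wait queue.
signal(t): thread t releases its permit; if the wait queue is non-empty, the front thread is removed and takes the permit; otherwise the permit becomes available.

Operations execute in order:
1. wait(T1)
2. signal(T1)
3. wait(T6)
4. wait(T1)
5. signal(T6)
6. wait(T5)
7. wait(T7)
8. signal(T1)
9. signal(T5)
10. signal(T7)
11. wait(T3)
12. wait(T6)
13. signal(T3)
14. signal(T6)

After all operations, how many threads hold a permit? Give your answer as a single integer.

Step 1: wait(T1) -> count=0 queue=[] holders={T1}
Step 2: signal(T1) -> count=1 queue=[] holders={none}
Step 3: wait(T6) -> count=0 queue=[] holders={T6}
Step 4: wait(T1) -> count=0 queue=[T1] holders={T6}
Step 5: signal(T6) -> count=0 queue=[] holders={T1}
Step 6: wait(T5) -> count=0 queue=[T5] holders={T1}
Step 7: wait(T7) -> count=0 queue=[T5,T7] holders={T1}
Step 8: signal(T1) -> count=0 queue=[T7] holders={T5}
Step 9: signal(T5) -> count=0 queue=[] holders={T7}
Step 10: signal(T7) -> count=1 queue=[] holders={none}
Step 11: wait(T3) -> count=0 queue=[] holders={T3}
Step 12: wait(T6) -> count=0 queue=[T6] holders={T3}
Step 13: signal(T3) -> count=0 queue=[] holders={T6}
Step 14: signal(T6) -> count=1 queue=[] holders={none}
Final holders: {none} -> 0 thread(s)

Answer: 0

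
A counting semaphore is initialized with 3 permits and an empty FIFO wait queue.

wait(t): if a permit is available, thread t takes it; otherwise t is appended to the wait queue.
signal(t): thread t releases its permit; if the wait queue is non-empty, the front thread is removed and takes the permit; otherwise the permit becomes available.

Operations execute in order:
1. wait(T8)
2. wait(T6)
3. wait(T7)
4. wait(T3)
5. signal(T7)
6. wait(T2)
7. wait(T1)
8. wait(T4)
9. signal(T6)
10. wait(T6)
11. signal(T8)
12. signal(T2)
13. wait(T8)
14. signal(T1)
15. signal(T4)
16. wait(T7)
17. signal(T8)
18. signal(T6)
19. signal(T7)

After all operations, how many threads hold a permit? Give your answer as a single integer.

Step 1: wait(T8) -> count=2 queue=[] holders={T8}
Step 2: wait(T6) -> count=1 queue=[] holders={T6,T8}
Step 3: wait(T7) -> count=0 queue=[] holders={T6,T7,T8}
Step 4: wait(T3) -> count=0 queue=[T3] holders={T6,T7,T8}
Step 5: signal(T7) -> count=0 queue=[] holders={T3,T6,T8}
Step 6: wait(T2) -> count=0 queue=[T2] holders={T3,T6,T8}
Step 7: wait(T1) -> count=0 queue=[T2,T1] holders={T3,T6,T8}
Step 8: wait(T4) -> count=0 queue=[T2,T1,T4] holders={T3,T6,T8}
Step 9: signal(T6) -> count=0 queue=[T1,T4] holders={T2,T3,T8}
Step 10: wait(T6) -> count=0 queue=[T1,T4,T6] holders={T2,T3,T8}
Step 11: signal(T8) -> count=0 queue=[T4,T6] holders={T1,T2,T3}
Step 12: signal(T2) -> count=0 queue=[T6] holders={T1,T3,T4}
Step 13: wait(T8) -> count=0 queue=[T6,T8] holders={T1,T3,T4}
Step 14: signal(T1) -> count=0 queue=[T8] holders={T3,T4,T6}
Step 15: signal(T4) -> count=0 queue=[] holders={T3,T6,T8}
Step 16: wait(T7) -> count=0 queue=[T7] holders={T3,T6,T8}
Step 17: signal(T8) -> count=0 queue=[] holders={T3,T6,T7}
Step 18: signal(T6) -> count=1 queue=[] holders={T3,T7}
Step 19: signal(T7) -> count=2 queue=[] holders={T3}
Final holders: {T3} -> 1 thread(s)

Answer: 1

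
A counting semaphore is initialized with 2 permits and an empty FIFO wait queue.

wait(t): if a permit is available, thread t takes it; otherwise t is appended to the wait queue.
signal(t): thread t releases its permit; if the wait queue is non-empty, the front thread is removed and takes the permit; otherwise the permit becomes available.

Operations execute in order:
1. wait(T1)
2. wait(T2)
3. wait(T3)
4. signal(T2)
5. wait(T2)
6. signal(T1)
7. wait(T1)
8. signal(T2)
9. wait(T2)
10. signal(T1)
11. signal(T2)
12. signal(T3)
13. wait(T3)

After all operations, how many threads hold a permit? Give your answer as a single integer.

Answer: 1

Derivation:
Step 1: wait(T1) -> count=1 queue=[] holders={T1}
Step 2: wait(T2) -> count=0 queue=[] holders={T1,T2}
Step 3: wait(T3) -> count=0 queue=[T3] holders={T1,T2}
Step 4: signal(T2) -> count=0 queue=[] holders={T1,T3}
Step 5: wait(T2) -> count=0 queue=[T2] holders={T1,T3}
Step 6: signal(T1) -> count=0 queue=[] holders={T2,T3}
Step 7: wait(T1) -> count=0 queue=[T1] holders={T2,T3}
Step 8: signal(T2) -> count=0 queue=[] holders={T1,T3}
Step 9: wait(T2) -> count=0 queue=[T2] holders={T1,T3}
Step 10: signal(T1) -> count=0 queue=[] holders={T2,T3}
Step 11: signal(T2) -> count=1 queue=[] holders={T3}
Step 12: signal(T3) -> count=2 queue=[] holders={none}
Step 13: wait(T3) -> count=1 queue=[] holders={T3}
Final holders: {T3} -> 1 thread(s)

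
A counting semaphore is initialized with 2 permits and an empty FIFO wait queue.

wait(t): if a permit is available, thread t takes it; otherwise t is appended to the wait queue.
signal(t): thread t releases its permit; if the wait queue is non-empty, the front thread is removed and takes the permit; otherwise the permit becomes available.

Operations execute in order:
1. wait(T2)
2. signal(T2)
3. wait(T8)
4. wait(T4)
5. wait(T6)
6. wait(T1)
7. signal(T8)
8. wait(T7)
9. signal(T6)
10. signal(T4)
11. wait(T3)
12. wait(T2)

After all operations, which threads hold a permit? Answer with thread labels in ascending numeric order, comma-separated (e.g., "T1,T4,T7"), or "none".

Answer: T1,T7

Derivation:
Step 1: wait(T2) -> count=1 queue=[] holders={T2}
Step 2: signal(T2) -> count=2 queue=[] holders={none}
Step 3: wait(T8) -> count=1 queue=[] holders={T8}
Step 4: wait(T4) -> count=0 queue=[] holders={T4,T8}
Step 5: wait(T6) -> count=0 queue=[T6] holders={T4,T8}
Step 6: wait(T1) -> count=0 queue=[T6,T1] holders={T4,T8}
Step 7: signal(T8) -> count=0 queue=[T1] holders={T4,T6}
Step 8: wait(T7) -> count=0 queue=[T1,T7] holders={T4,T6}
Step 9: signal(T6) -> count=0 queue=[T7] holders={T1,T4}
Step 10: signal(T4) -> count=0 queue=[] holders={T1,T7}
Step 11: wait(T3) -> count=0 queue=[T3] holders={T1,T7}
Step 12: wait(T2) -> count=0 queue=[T3,T2] holders={T1,T7}
Final holders: T1,T7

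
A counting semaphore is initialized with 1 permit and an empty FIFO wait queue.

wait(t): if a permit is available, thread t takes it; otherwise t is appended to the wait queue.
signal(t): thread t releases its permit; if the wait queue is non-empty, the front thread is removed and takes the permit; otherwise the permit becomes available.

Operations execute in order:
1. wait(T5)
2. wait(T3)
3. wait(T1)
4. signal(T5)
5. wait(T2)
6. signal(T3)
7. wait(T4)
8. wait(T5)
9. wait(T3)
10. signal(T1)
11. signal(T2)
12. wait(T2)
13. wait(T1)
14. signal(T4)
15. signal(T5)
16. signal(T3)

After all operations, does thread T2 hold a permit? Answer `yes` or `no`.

Step 1: wait(T5) -> count=0 queue=[] holders={T5}
Step 2: wait(T3) -> count=0 queue=[T3] holders={T5}
Step 3: wait(T1) -> count=0 queue=[T3,T1] holders={T5}
Step 4: signal(T5) -> count=0 queue=[T1] holders={T3}
Step 5: wait(T2) -> count=0 queue=[T1,T2] holders={T3}
Step 6: signal(T3) -> count=0 queue=[T2] holders={T1}
Step 7: wait(T4) -> count=0 queue=[T2,T4] holders={T1}
Step 8: wait(T5) -> count=0 queue=[T2,T4,T5] holders={T1}
Step 9: wait(T3) -> count=0 queue=[T2,T4,T5,T3] holders={T1}
Step 10: signal(T1) -> count=0 queue=[T4,T5,T3] holders={T2}
Step 11: signal(T2) -> count=0 queue=[T5,T3] holders={T4}
Step 12: wait(T2) -> count=0 queue=[T5,T3,T2] holders={T4}
Step 13: wait(T1) -> count=0 queue=[T5,T3,T2,T1] holders={T4}
Step 14: signal(T4) -> count=0 queue=[T3,T2,T1] holders={T5}
Step 15: signal(T5) -> count=0 queue=[T2,T1] holders={T3}
Step 16: signal(T3) -> count=0 queue=[T1] holders={T2}
Final holders: {T2} -> T2 in holders

Answer: yes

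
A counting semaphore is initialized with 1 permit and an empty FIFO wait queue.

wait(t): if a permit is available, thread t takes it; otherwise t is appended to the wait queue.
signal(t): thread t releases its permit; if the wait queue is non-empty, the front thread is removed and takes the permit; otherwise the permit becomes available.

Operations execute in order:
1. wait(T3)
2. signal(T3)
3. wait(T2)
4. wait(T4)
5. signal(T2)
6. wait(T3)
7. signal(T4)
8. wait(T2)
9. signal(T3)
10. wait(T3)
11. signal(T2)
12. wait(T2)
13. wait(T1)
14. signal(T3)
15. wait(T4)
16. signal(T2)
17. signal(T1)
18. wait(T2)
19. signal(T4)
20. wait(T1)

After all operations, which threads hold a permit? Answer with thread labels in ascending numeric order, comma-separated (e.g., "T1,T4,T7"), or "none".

Step 1: wait(T3) -> count=0 queue=[] holders={T3}
Step 2: signal(T3) -> count=1 queue=[] holders={none}
Step 3: wait(T2) -> count=0 queue=[] holders={T2}
Step 4: wait(T4) -> count=0 queue=[T4] holders={T2}
Step 5: signal(T2) -> count=0 queue=[] holders={T4}
Step 6: wait(T3) -> count=0 queue=[T3] holders={T4}
Step 7: signal(T4) -> count=0 queue=[] holders={T3}
Step 8: wait(T2) -> count=0 queue=[T2] holders={T3}
Step 9: signal(T3) -> count=0 queue=[] holders={T2}
Step 10: wait(T3) -> count=0 queue=[T3] holders={T2}
Step 11: signal(T2) -> count=0 queue=[] holders={T3}
Step 12: wait(T2) -> count=0 queue=[T2] holders={T3}
Step 13: wait(T1) -> count=0 queue=[T2,T1] holders={T3}
Step 14: signal(T3) -> count=0 queue=[T1] holders={T2}
Step 15: wait(T4) -> count=0 queue=[T1,T4] holders={T2}
Step 16: signal(T2) -> count=0 queue=[T4] holders={T1}
Step 17: signal(T1) -> count=0 queue=[] holders={T4}
Step 18: wait(T2) -> count=0 queue=[T2] holders={T4}
Step 19: signal(T4) -> count=0 queue=[] holders={T2}
Step 20: wait(T1) -> count=0 queue=[T1] holders={T2}
Final holders: T2

Answer: T2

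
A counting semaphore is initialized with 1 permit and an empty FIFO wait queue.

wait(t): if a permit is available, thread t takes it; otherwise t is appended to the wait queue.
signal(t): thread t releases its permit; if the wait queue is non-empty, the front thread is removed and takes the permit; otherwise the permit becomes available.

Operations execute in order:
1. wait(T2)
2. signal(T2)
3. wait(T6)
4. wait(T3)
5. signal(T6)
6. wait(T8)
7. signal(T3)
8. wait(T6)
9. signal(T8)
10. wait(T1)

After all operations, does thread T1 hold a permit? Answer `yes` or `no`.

Answer: no

Derivation:
Step 1: wait(T2) -> count=0 queue=[] holders={T2}
Step 2: signal(T2) -> count=1 queue=[] holders={none}
Step 3: wait(T6) -> count=0 queue=[] holders={T6}
Step 4: wait(T3) -> count=0 queue=[T3] holders={T6}
Step 5: signal(T6) -> count=0 queue=[] holders={T3}
Step 6: wait(T8) -> count=0 queue=[T8] holders={T3}
Step 7: signal(T3) -> count=0 queue=[] holders={T8}
Step 8: wait(T6) -> count=0 queue=[T6] holders={T8}
Step 9: signal(T8) -> count=0 queue=[] holders={T6}
Step 10: wait(T1) -> count=0 queue=[T1] holders={T6}
Final holders: {T6} -> T1 not in holders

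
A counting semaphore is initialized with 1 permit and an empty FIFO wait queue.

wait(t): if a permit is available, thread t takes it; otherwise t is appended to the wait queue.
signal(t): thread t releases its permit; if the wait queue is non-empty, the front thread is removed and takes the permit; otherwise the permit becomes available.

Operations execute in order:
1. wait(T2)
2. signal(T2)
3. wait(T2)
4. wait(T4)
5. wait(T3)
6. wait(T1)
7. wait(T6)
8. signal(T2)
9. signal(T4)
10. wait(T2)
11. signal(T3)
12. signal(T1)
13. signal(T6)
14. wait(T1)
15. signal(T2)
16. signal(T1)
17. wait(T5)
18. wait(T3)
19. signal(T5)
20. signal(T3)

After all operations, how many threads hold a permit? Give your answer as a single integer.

Answer: 0

Derivation:
Step 1: wait(T2) -> count=0 queue=[] holders={T2}
Step 2: signal(T2) -> count=1 queue=[] holders={none}
Step 3: wait(T2) -> count=0 queue=[] holders={T2}
Step 4: wait(T4) -> count=0 queue=[T4] holders={T2}
Step 5: wait(T3) -> count=0 queue=[T4,T3] holders={T2}
Step 6: wait(T1) -> count=0 queue=[T4,T3,T1] holders={T2}
Step 7: wait(T6) -> count=0 queue=[T4,T3,T1,T6] holders={T2}
Step 8: signal(T2) -> count=0 queue=[T3,T1,T6] holders={T4}
Step 9: signal(T4) -> count=0 queue=[T1,T6] holders={T3}
Step 10: wait(T2) -> count=0 queue=[T1,T6,T2] holders={T3}
Step 11: signal(T3) -> count=0 queue=[T6,T2] holders={T1}
Step 12: signal(T1) -> count=0 queue=[T2] holders={T6}
Step 13: signal(T6) -> count=0 queue=[] holders={T2}
Step 14: wait(T1) -> count=0 queue=[T1] holders={T2}
Step 15: signal(T2) -> count=0 queue=[] holders={T1}
Step 16: signal(T1) -> count=1 queue=[] holders={none}
Step 17: wait(T5) -> count=0 queue=[] holders={T5}
Step 18: wait(T3) -> count=0 queue=[T3] holders={T5}
Step 19: signal(T5) -> count=0 queue=[] holders={T3}
Step 20: signal(T3) -> count=1 queue=[] holders={none}
Final holders: {none} -> 0 thread(s)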